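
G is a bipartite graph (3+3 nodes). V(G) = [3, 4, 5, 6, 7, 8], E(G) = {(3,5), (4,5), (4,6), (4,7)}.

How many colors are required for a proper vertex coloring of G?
Clique number ω(G) = 2 (lower bound: χ ≥ ω).
The graph is bipartite (no odd cycle), so 2 colors suffice: χ(G) = 2.
A valid 2-coloring: color 1: [3, 4, 8]; color 2: [5, 6, 7].

χ(G) = 2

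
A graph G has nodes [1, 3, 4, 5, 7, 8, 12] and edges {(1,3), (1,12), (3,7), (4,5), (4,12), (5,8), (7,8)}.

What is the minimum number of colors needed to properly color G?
Clique number ω(G) = 2 (lower bound: χ ≥ ω).
Odd cycle [4, 5, 8, 7, 3, 1, 12] needs 3 colors (χ ≥ 3).
The coloring below uses 3 colors, so χ(G) = 3.
A valid 3-coloring: color 1: [1, 4, 8]; color 2: [5, 7, 12]; color 3: [3].

χ(G) = 3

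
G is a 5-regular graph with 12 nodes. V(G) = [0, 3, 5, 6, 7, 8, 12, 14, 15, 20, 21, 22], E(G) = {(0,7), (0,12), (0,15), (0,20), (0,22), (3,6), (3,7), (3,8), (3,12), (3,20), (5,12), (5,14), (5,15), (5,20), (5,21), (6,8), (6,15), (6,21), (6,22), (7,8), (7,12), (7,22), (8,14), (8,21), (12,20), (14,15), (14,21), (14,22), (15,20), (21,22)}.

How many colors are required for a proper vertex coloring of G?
χ(G) = 4

Clique number ω(G) = 3 (lower bound: χ ≥ ω).
Suppose a proper 3-coloring c exists. The clique [0, 7, 12] takes 3 distinct colors; by symmetry let c(0) = 1, c(7) = 2, c(12) = 3.
- Vertex 3: neighbors [7, 12] already have colors [2, 3] ⇒ c(3) = 1.
- Vertex 8: neighbors [3, 7] already have colors [1, 2] ⇒ c(8) = 3.
- Vertex 6: neighbors [3, 8] already have colors [1, 3] ⇒ c(6) = 2.
- Vertex 15: neighbors [0, 6] already have colors [1, 2] ⇒ c(15) = 3.
- Vertex 21: neighbors [6, 8] already have colors [2, 3] ⇒ c(21) = 1.
- Vertex 5: neighbors [21, 12] already have colors [1, 3] ⇒ c(5) = 2.
- Vertex 14: neighbors [21, 5, 8] already have colors [1, 2, 3] — all 3 colors blocked. Contradiction.
The forced assignments end in a contradiction, so G has no proper 3-coloring (χ ≥ 4).
The coloring below uses 4 colors, so χ(G) = 4.
A valid 4-coloring: color 1: [6, 7, 14, 20]; color 2: [5, 8, 22]; color 3: [0, 3, 21]; color 4: [12, 15].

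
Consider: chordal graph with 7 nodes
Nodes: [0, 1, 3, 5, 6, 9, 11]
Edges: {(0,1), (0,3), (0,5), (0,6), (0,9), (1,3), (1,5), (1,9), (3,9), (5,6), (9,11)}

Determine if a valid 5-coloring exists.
A valid 5-coloring: color 1: [0, 11]; color 2: [5, 9]; color 3: [1, 6]; color 4: [3].
(χ(G) = 4 ≤ 5.)

Yes, G is 5-colorable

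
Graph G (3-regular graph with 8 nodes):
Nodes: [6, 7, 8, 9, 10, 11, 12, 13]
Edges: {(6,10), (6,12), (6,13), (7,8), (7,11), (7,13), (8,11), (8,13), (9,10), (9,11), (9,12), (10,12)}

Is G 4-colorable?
Yes, G is 4-colorable

A valid 4-coloring: color 1: [6, 8, 9]; color 2: [10, 11, 13]; color 3: [7, 12].
(χ(G) = 3 ≤ 4.)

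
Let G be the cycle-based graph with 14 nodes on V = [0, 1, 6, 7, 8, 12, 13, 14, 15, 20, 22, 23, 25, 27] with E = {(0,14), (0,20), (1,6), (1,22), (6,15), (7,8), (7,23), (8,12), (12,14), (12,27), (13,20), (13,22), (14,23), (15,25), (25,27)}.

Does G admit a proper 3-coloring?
A valid 3-coloring: color 1: [1, 7, 13, 14, 15, 27]; color 2: [6, 12, 20, 22, 23, 25]; color 3: [0, 8].
(χ(G) = 3 ≤ 3.)

Yes, G is 3-colorable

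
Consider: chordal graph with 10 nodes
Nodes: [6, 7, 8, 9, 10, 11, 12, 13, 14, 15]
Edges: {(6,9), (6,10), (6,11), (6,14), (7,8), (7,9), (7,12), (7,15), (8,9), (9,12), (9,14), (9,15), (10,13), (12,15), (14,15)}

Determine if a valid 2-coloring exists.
No, G is not 2-colorable

The clique on vertices [7, 9, 12, 15] has size 4 > 2, so it alone needs 4 colors.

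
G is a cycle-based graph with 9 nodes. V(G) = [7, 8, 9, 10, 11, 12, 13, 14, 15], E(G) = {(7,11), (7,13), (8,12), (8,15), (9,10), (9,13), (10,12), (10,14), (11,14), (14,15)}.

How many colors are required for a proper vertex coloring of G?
χ(G) = 3

Clique number ω(G) = 2 (lower bound: χ ≥ ω).
Odd cycle [12, 8, 15, 14, 10] needs 3 colors (χ ≥ 3).
The coloring below uses 3 colors, so χ(G) = 3.
A valid 3-coloring: color 1: [8, 10, 11, 13]; color 2: [7, 9, 12, 14]; color 3: [15].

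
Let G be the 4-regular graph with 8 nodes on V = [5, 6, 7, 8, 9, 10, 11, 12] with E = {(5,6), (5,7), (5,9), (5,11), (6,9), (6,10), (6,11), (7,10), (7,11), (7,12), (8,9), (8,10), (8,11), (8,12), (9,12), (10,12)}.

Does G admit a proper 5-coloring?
A valid 5-coloring: color 1: [9, 10, 11]; color 2: [6, 7, 8]; color 3: [5, 12].
(χ(G) = 3 ≤ 5.)

Yes, G is 5-colorable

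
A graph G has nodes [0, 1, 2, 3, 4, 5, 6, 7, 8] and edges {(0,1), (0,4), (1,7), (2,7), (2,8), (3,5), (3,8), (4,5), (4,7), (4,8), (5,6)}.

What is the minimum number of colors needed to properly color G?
Clique number ω(G) = 2 (lower bound: χ ≥ ω).
The graph is bipartite (no odd cycle), so 2 colors suffice: χ(G) = 2.
A valid 2-coloring: color 1: [1, 2, 3, 4, 6]; color 2: [0, 5, 7, 8].

χ(G) = 2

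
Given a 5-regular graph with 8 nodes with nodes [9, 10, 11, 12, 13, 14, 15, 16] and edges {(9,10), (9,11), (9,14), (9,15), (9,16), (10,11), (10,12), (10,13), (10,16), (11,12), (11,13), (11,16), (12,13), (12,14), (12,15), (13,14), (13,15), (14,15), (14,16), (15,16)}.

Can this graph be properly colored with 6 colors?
Yes, G is 6-colorable

A valid 6-coloring: color 1: [10, 15]; color 2: [11, 14]; color 3: [9, 12]; color 4: [13, 16].
(χ(G) = 4 ≤ 6.)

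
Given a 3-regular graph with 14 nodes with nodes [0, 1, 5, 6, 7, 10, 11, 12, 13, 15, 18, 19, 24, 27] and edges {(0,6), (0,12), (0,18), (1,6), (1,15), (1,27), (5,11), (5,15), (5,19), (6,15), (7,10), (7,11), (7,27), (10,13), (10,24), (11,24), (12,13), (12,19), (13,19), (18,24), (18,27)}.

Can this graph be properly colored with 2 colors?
The clique on vertices [1, 6, 15] has size 3 > 2, so it alone needs 3 colors.

No, G is not 2-colorable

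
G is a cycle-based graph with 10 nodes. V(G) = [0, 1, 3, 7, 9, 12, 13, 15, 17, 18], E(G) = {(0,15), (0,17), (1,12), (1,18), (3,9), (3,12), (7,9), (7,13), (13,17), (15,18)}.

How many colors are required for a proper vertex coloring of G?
χ(G) = 2

Clique number ω(G) = 2 (lower bound: χ ≥ ω).
The graph is bipartite (no odd cycle), so 2 colors suffice: χ(G) = 2.
A valid 2-coloring: color 1: [1, 3, 7, 15, 17]; color 2: [0, 9, 12, 13, 18].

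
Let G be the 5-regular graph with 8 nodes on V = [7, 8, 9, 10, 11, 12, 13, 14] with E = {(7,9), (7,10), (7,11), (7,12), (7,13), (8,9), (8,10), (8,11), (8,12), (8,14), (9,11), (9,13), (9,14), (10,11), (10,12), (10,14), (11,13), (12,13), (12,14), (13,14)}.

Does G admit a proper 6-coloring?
A valid 6-coloring: color 1: [9, 10]; color 2: [8, 13]; color 3: [11, 12]; color 4: [7, 14].
(χ(G) = 4 ≤ 6.)

Yes, G is 6-colorable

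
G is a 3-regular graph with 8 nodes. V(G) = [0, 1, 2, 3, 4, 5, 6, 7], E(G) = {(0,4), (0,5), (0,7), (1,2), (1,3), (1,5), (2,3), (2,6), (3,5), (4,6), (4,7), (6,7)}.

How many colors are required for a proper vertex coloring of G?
Clique number ω(G) = 3 (lower bound: χ ≥ ω).
The clique on [0, 4, 7] has size 3, forcing χ ≥ 3, and the coloring below uses 3 colors, so χ(G) = 3.
A valid 3-coloring: color 1: [0, 1, 6]; color 2: [2, 4, 5]; color 3: [3, 7].

χ(G) = 3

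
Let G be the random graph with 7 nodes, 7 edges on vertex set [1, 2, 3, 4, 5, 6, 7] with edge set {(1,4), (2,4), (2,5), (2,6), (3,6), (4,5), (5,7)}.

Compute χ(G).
χ(G) = 3

Clique number ω(G) = 3 (lower bound: χ ≥ ω).
The clique on [2, 4, 5] has size 3, forcing χ ≥ 3, and the coloring below uses 3 colors, so χ(G) = 3.
A valid 3-coloring: color 1: [1, 5, 6]; color 2: [2, 3, 7]; color 3: [4].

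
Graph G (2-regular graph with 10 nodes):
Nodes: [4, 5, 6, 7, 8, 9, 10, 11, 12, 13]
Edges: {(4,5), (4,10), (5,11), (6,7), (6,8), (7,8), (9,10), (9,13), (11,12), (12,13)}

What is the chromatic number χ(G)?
Clique number ω(G) = 3 (lower bound: χ ≥ ω).
The clique on [6, 7, 8] has size 3, forcing χ ≥ 3, and the coloring below uses 3 colors, so χ(G) = 3.
A valid 3-coloring: color 1: [5, 7, 9, 12]; color 2: [4, 8, 11, 13]; color 3: [6, 10].

χ(G) = 3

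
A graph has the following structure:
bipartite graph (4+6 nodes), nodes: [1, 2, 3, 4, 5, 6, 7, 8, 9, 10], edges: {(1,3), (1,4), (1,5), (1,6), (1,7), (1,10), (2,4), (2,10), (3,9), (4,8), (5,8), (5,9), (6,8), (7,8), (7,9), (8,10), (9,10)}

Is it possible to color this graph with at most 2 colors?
Yes, G is 2-colorable

A valid 2-coloring: color 1: [1, 2, 8, 9]; color 2: [3, 4, 5, 6, 7, 10].
(χ(G) = 2 ≤ 2.)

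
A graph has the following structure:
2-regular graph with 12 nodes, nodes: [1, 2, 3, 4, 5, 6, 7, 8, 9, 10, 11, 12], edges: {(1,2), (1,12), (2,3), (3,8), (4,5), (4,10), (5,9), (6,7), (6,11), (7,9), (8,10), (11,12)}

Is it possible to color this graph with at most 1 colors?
No, G is not 1-colorable

Edge (1,2) forces its endpoints to differ, so 1 color is not enough.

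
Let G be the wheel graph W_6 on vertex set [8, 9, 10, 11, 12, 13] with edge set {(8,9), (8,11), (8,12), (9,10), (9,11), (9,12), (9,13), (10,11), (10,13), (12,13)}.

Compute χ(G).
χ(G) = 4

Clique number ω(G) = 3 (lower bound: χ ≥ ω).
Odd cycle [11, 8, 12, 13, 10] needs 3 colors (χ ≥ 3).
Vertex 9 is adjacent to every vertex of [8, 10, 11, 12, 13], which already need 3 colors among themselves, so 9 needs a new color (χ ≥ 4).
The coloring below uses 4 colors, so χ(G) = 4.
A valid 4-coloring: color 1: [9]; color 2: [11, 13]; color 3: [8, 10]; color 4: [12].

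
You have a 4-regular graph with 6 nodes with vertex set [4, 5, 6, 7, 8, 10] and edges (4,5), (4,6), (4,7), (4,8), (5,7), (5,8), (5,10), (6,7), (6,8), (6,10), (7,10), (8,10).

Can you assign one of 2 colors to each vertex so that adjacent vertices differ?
The clique on vertices [5, 8, 10] has size 3 > 2, so it alone needs 3 colors.

No, G is not 2-colorable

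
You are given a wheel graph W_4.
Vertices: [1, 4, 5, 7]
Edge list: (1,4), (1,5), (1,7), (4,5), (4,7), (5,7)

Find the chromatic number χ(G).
Clique number ω(G) = 4 (lower bound: χ ≥ ω).
The clique on [1, 4, 5, 7] has size 4, forcing χ ≥ 4, and the coloring below uses 4 colors, so χ(G) = 4.
A valid 4-coloring: color 1: [4]; color 2: [1]; color 3: [5]; color 4: [7].

χ(G) = 4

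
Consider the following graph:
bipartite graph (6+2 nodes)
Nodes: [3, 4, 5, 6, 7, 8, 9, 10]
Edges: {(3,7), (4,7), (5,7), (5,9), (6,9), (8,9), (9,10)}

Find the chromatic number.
χ(G) = 2

Clique number ω(G) = 2 (lower bound: χ ≥ ω).
The graph is bipartite (no odd cycle), so 2 colors suffice: χ(G) = 2.
A valid 2-coloring: color 1: [7, 9]; color 2: [3, 4, 5, 6, 8, 10].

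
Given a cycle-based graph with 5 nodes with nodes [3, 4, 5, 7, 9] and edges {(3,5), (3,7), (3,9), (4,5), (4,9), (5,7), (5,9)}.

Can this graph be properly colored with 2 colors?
No, G is not 2-colorable

The clique on vertices [3, 5, 9] has size 3 > 2, so it alone needs 3 colors.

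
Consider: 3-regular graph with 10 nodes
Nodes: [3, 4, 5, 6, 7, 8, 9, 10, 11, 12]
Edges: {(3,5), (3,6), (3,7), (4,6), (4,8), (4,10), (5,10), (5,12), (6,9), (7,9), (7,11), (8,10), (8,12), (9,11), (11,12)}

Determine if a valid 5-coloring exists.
A valid 5-coloring: color 1: [4, 5, 11]; color 2: [3, 9, 10, 12]; color 3: [6, 7, 8].
(χ(G) = 3 ≤ 5.)

Yes, G is 5-colorable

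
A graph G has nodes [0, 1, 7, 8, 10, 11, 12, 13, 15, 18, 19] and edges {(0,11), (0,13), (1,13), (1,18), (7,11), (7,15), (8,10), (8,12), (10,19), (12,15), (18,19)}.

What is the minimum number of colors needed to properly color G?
χ(G) = 3

Clique number ω(G) = 2 (lower bound: χ ≥ ω).
Odd cycle [12, 8, 10, 19, 18, 1, 13, 0, 11, 7, 15] needs 3 colors (χ ≥ 3).
The coloring below uses 3 colors, so χ(G) = 3.
A valid 3-coloring: color 1: [0, 1, 7, 12, 19]; color 2: [10, 11, 13, 15, 18]; color 3: [8].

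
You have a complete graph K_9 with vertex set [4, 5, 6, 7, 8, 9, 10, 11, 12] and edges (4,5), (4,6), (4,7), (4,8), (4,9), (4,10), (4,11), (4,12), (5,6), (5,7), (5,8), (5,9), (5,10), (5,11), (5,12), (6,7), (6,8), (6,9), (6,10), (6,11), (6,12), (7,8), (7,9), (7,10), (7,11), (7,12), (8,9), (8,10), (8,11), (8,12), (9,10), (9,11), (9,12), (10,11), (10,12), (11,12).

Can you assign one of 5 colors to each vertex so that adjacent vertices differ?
No, G is not 5-colorable

The clique on vertices [4, 5, 6, 7, 8, 9, 10, 11, 12] has size 9 > 5, so it alone needs 9 colors.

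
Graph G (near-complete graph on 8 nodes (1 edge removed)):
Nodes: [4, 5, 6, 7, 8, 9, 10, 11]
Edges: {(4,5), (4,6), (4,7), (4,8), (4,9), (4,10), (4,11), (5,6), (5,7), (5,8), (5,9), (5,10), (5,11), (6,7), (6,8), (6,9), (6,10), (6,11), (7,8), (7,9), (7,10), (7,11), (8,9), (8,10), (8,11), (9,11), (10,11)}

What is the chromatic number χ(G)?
Clique number ω(G) = 7 (lower bound: χ ≥ ω).
The clique on [4, 5, 6, 7, 8, 9, 11] has size 7, forcing χ ≥ 7, and the coloring below uses 7 colors, so χ(G) = 7.
A valid 7-coloring: color 1: [8]; color 2: [5]; color 3: [4]; color 4: [11]; color 5: [6]; color 6: [7]; color 7: [9, 10].

χ(G) = 7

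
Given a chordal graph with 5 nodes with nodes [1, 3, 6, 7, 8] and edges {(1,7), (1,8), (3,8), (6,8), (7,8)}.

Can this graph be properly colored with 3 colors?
A valid 3-coloring: color 1: [8]; color 2: [1, 3, 6]; color 3: [7].
(χ(G) = 3 ≤ 3.)

Yes, G is 3-colorable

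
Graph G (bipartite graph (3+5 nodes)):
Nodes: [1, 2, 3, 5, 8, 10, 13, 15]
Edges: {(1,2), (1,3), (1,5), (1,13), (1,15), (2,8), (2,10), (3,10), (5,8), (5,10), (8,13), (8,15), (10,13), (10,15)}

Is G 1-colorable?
No, G is not 1-colorable

Edge (2,8) forces its endpoints to differ, so 1 color is not enough.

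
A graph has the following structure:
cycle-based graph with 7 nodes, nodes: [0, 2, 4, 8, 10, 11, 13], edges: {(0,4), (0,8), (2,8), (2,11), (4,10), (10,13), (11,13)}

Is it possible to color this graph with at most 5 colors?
Yes, G is 5-colorable

A valid 5-coloring: color 1: [8, 10, 11]; color 2: [0, 2, 13]; color 3: [4].
(χ(G) = 3 ≤ 5.)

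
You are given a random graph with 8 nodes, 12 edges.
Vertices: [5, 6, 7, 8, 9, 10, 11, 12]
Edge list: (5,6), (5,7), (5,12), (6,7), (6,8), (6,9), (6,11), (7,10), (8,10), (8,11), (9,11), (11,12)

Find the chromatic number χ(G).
Clique number ω(G) = 3 (lower bound: χ ≥ ω).
The clique on [6, 8, 11] has size 3, forcing χ ≥ 3, and the coloring below uses 3 colors, so χ(G) = 3.
A valid 3-coloring: color 1: [6, 10, 12]; color 2: [5, 11]; color 3: [7, 8, 9].

χ(G) = 3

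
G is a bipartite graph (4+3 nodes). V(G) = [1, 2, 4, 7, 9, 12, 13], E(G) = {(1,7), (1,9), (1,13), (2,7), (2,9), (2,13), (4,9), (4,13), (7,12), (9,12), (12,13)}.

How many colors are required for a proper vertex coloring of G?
Clique number ω(G) = 2 (lower bound: χ ≥ ω).
The graph is bipartite (no odd cycle), so 2 colors suffice: χ(G) = 2.
A valid 2-coloring: color 1: [7, 9, 13]; color 2: [1, 2, 4, 12].

χ(G) = 2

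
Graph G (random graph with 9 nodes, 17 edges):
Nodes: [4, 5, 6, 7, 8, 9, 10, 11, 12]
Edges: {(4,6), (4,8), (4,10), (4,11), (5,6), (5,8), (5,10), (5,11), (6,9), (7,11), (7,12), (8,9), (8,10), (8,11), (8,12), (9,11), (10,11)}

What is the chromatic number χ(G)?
χ(G) = 4

Clique number ω(G) = 4 (lower bound: χ ≥ ω).
The clique on [4, 8, 10, 11] has size 4, forcing χ ≥ 4, and the coloring below uses 4 colors, so χ(G) = 4.
A valid 4-coloring: color 1: [6, 11, 12]; color 2: [7, 8]; color 3: [4, 5, 9]; color 4: [10].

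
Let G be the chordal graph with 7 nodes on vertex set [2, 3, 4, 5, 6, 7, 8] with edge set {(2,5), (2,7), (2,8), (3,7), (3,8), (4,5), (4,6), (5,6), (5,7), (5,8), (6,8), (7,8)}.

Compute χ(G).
Clique number ω(G) = 4 (lower bound: χ ≥ ω).
The clique on [2, 5, 7, 8] has size 4, forcing χ ≥ 4, and the coloring below uses 4 colors, so χ(G) = 4.
A valid 4-coloring: color 1: [4, 8]; color 2: [3, 5]; color 3: [6, 7]; color 4: [2].

χ(G) = 4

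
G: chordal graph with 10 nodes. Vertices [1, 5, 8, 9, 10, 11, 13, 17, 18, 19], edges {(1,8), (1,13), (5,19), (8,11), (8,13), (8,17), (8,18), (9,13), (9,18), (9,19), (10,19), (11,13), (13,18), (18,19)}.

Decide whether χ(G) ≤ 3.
A valid 3-coloring: color 1: [13, 17, 19]; color 2: [5, 8, 9, 10]; color 3: [1, 11, 18].
(χ(G) = 3 ≤ 3.)

Yes, G is 3-colorable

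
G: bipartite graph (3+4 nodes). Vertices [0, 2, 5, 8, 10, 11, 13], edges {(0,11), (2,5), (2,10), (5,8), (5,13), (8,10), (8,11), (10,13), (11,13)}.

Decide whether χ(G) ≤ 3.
Yes, G is 3-colorable

A valid 3-coloring: color 1: [5, 10, 11]; color 2: [0, 2, 8, 13].
(χ(G) = 2 ≤ 3.)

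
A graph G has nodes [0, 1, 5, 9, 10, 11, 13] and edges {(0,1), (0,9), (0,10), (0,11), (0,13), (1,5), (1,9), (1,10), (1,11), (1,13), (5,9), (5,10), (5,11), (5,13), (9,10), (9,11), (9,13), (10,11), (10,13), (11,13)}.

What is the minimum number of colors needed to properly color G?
χ(G) = 6

Clique number ω(G) = 6 (lower bound: χ ≥ ω).
The clique on [0, 1, 9, 10, 11, 13] has size 6, forcing χ ≥ 6, and the coloring below uses 6 colors, so χ(G) = 6.
A valid 6-coloring: color 1: [10]; color 2: [1]; color 3: [11]; color 4: [13]; color 5: [9]; color 6: [0, 5].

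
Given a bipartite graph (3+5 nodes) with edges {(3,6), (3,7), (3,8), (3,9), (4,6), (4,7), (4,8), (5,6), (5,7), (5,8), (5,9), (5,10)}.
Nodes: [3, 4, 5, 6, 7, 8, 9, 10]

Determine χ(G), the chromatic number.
χ(G) = 2

Clique number ω(G) = 2 (lower bound: χ ≥ ω).
The graph is bipartite (no odd cycle), so 2 colors suffice: χ(G) = 2.
A valid 2-coloring: color 1: [3, 4, 5]; color 2: [6, 7, 8, 9, 10].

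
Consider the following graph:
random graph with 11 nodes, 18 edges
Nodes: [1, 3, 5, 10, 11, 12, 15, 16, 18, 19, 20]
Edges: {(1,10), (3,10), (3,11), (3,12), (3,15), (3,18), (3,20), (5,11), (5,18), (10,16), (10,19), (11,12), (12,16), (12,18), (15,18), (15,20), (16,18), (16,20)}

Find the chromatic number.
χ(G) = 3

Clique number ω(G) = 3 (lower bound: χ ≥ ω).
The clique on [3, 12, 18] has size 3, forcing χ ≥ 3, and the coloring below uses 3 colors, so χ(G) = 3.
A valid 3-coloring: color 1: [1, 3, 5, 16, 19]; color 2: [10, 11, 18, 20]; color 3: [12, 15].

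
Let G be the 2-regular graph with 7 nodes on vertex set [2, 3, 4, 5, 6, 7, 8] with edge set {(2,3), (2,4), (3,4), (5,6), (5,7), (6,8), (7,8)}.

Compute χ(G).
Clique number ω(G) = 3 (lower bound: χ ≥ ω).
The clique on [2, 3, 4] has size 3, forcing χ ≥ 3, and the coloring below uses 3 colors, so χ(G) = 3.
A valid 3-coloring: color 1: [4, 6, 7]; color 2: [3, 5, 8]; color 3: [2].

χ(G) = 3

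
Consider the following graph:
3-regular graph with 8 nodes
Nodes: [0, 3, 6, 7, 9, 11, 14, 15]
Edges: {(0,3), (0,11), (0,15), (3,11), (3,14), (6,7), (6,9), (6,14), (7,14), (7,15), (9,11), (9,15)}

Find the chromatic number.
Clique number ω(G) = 3 (lower bound: χ ≥ ω).
The clique on [0, 3, 11] has size 3, forcing χ ≥ 3, and the coloring below uses 3 colors, so χ(G) = 3.
A valid 3-coloring: color 1: [0, 9, 14]; color 2: [6, 11, 15]; color 3: [3, 7].

χ(G) = 3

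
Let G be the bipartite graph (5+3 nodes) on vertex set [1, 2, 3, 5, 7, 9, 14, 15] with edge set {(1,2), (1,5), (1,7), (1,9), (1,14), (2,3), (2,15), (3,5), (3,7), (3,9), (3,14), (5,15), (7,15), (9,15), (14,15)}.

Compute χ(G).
χ(G) = 2

Clique number ω(G) = 2 (lower bound: χ ≥ ω).
The graph is bipartite (no odd cycle), so 2 colors suffice: χ(G) = 2.
A valid 2-coloring: color 1: [1, 3, 15]; color 2: [2, 5, 7, 9, 14].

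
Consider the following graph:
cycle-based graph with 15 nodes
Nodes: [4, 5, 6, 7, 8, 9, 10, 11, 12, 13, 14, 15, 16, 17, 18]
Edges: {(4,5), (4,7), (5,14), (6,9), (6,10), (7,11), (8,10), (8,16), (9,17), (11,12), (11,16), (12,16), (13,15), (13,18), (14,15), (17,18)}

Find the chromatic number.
Clique number ω(G) = 3 (lower bound: χ ≥ ω).
The clique on [11, 12, 16] has size 3, forcing χ ≥ 3, and the coloring below uses 3 colors, so χ(G) = 3.
A valid 3-coloring: color 1: [4, 6, 8, 11, 13, 14, 17]; color 2: [5, 7, 9, 10, 15, 16, 18]; color 3: [12].

χ(G) = 3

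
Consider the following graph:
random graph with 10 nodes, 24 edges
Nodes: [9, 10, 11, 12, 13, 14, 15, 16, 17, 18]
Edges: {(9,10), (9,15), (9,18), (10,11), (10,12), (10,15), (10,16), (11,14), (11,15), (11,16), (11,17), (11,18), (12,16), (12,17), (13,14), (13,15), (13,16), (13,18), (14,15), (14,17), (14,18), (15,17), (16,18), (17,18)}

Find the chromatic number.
χ(G) = 4

Clique number ω(G) = 4 (lower bound: χ ≥ ω).
The clique on [11, 14, 17, 18] has size 4, forcing χ ≥ 4, and the coloring below uses 4 colors, so χ(G) = 4.
A valid 4-coloring: color 1: [9, 11, 12, 13]; color 2: [15, 18]; color 3: [16, 17]; color 4: [10, 14].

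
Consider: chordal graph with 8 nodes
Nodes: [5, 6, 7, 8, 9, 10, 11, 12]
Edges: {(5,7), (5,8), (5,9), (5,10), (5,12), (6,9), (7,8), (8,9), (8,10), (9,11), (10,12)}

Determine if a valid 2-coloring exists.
The clique on vertices [5, 8, 9] has size 3 > 2, so it alone needs 3 colors.

No, G is not 2-colorable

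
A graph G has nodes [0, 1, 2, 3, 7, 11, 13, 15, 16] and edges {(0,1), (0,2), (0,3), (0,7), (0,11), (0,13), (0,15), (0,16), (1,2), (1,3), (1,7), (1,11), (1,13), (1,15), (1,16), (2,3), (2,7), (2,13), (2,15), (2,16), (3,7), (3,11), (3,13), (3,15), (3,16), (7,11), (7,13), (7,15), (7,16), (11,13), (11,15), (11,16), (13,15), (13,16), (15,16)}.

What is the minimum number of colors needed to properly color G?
χ(G) = 8

Clique number ω(G) = 8 (lower bound: χ ≥ ω).
The clique on [0, 1, 2, 3, 7, 13, 15, 16] has size 8, forcing χ ≥ 8, and the coloring below uses 8 colors, so χ(G) = 8.
A valid 8-coloring: color 1: [0]; color 2: [7]; color 3: [13]; color 4: [16]; color 5: [3]; color 6: [15]; color 7: [1]; color 8: [2, 11].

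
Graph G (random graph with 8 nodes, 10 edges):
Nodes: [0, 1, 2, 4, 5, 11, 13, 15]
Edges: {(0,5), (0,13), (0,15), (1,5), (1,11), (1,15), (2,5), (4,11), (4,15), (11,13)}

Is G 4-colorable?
Yes, G is 4-colorable

A valid 4-coloring: color 1: [0, 1, 2, 4]; color 2: [5, 11, 15]; color 3: [13].
(χ(G) = 3 ≤ 4.)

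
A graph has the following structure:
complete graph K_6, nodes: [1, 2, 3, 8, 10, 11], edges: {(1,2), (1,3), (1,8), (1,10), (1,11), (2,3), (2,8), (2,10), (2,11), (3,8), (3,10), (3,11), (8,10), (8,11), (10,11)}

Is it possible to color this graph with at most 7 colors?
Yes, G is 7-colorable

A valid 7-coloring: color 1: [11]; color 2: [1]; color 3: [3]; color 4: [8]; color 5: [2]; color 6: [10].
(χ(G) = 6 ≤ 7.)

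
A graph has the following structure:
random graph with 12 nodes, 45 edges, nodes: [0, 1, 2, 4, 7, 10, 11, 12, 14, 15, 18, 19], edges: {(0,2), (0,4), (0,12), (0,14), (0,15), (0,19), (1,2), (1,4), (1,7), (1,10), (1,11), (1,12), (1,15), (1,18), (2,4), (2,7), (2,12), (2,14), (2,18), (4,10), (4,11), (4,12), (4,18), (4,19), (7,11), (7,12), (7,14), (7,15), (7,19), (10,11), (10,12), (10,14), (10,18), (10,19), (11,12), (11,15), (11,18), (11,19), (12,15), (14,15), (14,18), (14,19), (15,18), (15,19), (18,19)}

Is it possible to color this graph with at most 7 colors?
A valid 7-coloring: color 1: [4, 15]; color 2: [12, 18]; color 3: [2, 11]; color 4: [1, 14]; color 5: [0, 7, 10]; color 6: [19].
(χ(G) = 6 ≤ 7.)

Yes, G is 7-colorable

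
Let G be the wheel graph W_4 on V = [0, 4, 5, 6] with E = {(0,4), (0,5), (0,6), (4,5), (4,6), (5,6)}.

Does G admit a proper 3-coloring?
No, G is not 3-colorable

The clique on vertices [0, 4, 5, 6] has size 4 > 3, so it alone needs 4 colors.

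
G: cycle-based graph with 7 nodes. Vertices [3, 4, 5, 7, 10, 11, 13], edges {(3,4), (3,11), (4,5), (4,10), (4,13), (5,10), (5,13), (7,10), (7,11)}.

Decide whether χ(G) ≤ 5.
A valid 5-coloring: color 1: [4, 11]; color 2: [3, 5, 7]; color 3: [10, 13].
(χ(G) = 3 ≤ 5.)

Yes, G is 5-colorable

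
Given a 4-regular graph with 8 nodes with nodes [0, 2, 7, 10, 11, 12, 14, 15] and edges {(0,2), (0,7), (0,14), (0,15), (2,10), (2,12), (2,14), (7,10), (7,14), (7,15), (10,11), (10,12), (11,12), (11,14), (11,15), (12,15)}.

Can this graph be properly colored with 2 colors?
No, G is not 2-colorable

The clique on vertices [0, 2, 14] has size 3 > 2, so it alone needs 3 colors.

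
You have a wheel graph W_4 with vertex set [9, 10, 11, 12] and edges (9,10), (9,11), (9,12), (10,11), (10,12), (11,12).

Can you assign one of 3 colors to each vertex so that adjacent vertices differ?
The clique on vertices [9, 10, 11, 12] has size 4 > 3, so it alone needs 4 colors.

No, G is not 3-colorable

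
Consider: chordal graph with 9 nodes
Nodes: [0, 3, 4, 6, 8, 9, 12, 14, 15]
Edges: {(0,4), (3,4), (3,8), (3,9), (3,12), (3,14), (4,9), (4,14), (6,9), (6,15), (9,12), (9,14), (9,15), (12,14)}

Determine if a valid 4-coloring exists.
A valid 4-coloring: color 1: [0, 8, 9]; color 2: [3, 6]; color 3: [14, 15]; color 4: [4, 12].
(χ(G) = 4 ≤ 4.)

Yes, G is 4-colorable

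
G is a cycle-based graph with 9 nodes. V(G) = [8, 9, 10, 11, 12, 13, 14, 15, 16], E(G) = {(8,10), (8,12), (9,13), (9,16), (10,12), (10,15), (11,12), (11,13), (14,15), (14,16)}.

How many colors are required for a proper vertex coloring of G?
χ(G) = 3

Clique number ω(G) = 3 (lower bound: χ ≥ ω).
The clique on [8, 10, 12] has size 3, forcing χ ≥ 3, and the coloring below uses 3 colors, so χ(G) = 3.
A valid 3-coloring: color 1: [9, 10, 11, 14]; color 2: [12, 13, 15, 16]; color 3: [8].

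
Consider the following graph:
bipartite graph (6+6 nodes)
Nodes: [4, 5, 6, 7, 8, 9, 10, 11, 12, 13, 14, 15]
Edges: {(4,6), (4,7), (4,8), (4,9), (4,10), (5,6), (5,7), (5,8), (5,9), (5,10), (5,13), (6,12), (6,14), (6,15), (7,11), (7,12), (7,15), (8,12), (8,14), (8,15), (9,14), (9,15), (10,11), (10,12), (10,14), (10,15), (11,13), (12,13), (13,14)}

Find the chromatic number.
χ(G) = 2

Clique number ω(G) = 2 (lower bound: χ ≥ ω).
The graph is bipartite (no odd cycle), so 2 colors suffice: χ(G) = 2.
A valid 2-coloring: color 1: [4, 5, 11, 12, 14, 15]; color 2: [6, 7, 8, 9, 10, 13].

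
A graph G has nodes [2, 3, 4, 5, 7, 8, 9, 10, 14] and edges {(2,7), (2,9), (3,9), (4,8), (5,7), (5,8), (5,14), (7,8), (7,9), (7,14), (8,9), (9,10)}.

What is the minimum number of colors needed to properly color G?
χ(G) = 3

Clique number ω(G) = 3 (lower bound: χ ≥ ω).
The clique on [7, 8, 9] has size 3, forcing χ ≥ 3, and the coloring below uses 3 colors, so χ(G) = 3.
A valid 3-coloring: color 1: [3, 4, 7, 10]; color 2: [5, 9]; color 3: [2, 8, 14].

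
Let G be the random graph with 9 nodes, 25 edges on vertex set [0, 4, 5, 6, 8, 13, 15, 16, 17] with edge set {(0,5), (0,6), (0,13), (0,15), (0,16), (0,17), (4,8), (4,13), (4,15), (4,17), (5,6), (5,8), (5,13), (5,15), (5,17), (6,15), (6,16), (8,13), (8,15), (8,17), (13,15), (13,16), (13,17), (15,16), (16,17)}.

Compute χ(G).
Clique number ω(G) = 4 (lower bound: χ ≥ ω).
The clique on [0, 13, 16, 17] has size 4, forcing χ ≥ 4, and the coloring below uses 4 colors, so χ(G) = 4.
A valid 4-coloring: color 1: [15, 17]; color 2: [6, 13]; color 3: [4, 5, 16]; color 4: [0, 8].

χ(G) = 4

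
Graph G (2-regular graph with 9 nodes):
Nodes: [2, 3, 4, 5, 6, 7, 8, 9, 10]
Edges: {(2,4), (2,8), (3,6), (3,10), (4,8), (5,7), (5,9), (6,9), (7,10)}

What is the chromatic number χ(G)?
Clique number ω(G) = 3 (lower bound: χ ≥ ω).
The clique on [2, 4, 8] has size 3, forcing χ ≥ 3, and the coloring below uses 3 colors, so χ(G) = 3.
A valid 3-coloring: color 1: [2, 5, 6, 10]; color 2: [3, 4, 7, 9]; color 3: [8].

χ(G) = 3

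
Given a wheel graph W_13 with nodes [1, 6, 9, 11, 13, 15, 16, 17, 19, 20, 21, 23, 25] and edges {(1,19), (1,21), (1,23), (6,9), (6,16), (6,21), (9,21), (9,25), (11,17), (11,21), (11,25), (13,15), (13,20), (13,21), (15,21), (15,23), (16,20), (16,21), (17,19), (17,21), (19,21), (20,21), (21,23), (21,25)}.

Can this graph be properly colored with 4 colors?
Yes, G is 4-colorable

A valid 4-coloring: color 1: [21]; color 2: [9, 11, 13, 16, 19, 23]; color 3: [1, 6, 15, 17, 20, 25].
(χ(G) = 3 ≤ 4.)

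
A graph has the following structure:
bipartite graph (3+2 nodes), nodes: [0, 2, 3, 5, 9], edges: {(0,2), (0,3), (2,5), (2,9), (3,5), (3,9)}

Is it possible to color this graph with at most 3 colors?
A valid 3-coloring: color 1: [2, 3]; color 2: [0, 5, 9].
(χ(G) = 2 ≤ 3.)

Yes, G is 3-colorable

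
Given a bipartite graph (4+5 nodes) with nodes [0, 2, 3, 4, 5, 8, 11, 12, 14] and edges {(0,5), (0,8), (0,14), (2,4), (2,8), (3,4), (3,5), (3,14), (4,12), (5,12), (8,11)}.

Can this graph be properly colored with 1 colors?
Edge (0,8) forces its endpoints to differ, so 1 color is not enough.

No, G is not 1-colorable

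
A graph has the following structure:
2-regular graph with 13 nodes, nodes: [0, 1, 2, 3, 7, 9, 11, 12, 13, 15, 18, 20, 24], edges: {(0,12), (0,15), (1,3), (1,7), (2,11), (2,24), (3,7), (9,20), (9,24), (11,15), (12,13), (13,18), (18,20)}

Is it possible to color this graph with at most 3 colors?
Yes, G is 3-colorable

A valid 3-coloring: color 1: [2, 3, 9, 12, 15, 18]; color 2: [0, 1, 11, 13, 20, 24]; color 3: [7].
(χ(G) = 3 ≤ 3.)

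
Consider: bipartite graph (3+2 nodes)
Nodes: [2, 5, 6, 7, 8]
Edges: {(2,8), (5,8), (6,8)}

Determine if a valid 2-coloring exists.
Yes, G is 2-colorable

A valid 2-coloring: color 1: [7, 8]; color 2: [2, 5, 6].
(χ(G) = 2 ≤ 2.)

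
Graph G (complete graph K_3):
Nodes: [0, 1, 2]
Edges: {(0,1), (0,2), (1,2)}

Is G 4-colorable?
Yes, G is 4-colorable

A valid 4-coloring: color 1: [2]; color 2: [0]; color 3: [1].
(χ(G) = 3 ≤ 4.)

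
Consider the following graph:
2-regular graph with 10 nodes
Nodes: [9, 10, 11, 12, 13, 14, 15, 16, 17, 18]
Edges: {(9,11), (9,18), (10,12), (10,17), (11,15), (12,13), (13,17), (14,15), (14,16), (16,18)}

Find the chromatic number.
Clique number ω(G) = 2 (lower bound: χ ≥ ω).
The graph is bipartite (no odd cycle), so 2 colors suffice: χ(G) = 2.
A valid 2-coloring: color 1: [10, 11, 13, 14, 18]; color 2: [9, 12, 15, 16, 17].

χ(G) = 2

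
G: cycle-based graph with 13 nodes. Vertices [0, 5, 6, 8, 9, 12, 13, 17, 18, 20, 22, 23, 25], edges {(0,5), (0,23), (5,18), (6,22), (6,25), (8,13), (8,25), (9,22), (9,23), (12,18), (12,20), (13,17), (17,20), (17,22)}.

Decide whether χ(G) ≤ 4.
A valid 4-coloring: color 1: [0, 13, 18, 20, 22, 25]; color 2: [5, 6, 8, 12, 17, 23]; color 3: [9].
(χ(G) = 3 ≤ 4.)

Yes, G is 4-colorable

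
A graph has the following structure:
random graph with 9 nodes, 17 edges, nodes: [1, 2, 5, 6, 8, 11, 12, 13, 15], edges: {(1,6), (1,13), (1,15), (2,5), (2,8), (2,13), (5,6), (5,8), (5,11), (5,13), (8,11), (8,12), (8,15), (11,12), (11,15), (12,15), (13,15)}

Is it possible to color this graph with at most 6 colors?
Yes, G is 6-colorable

A valid 6-coloring: color 1: [5, 15]; color 2: [6, 8, 13]; color 3: [1, 2, 11]; color 4: [12].
(χ(G) = 4 ≤ 6.)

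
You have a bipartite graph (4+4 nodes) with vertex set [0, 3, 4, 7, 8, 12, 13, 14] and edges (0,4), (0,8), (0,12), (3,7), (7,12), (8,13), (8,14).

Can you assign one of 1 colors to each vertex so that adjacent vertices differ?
Edge (0,8) forces its endpoints to differ, so 1 color is not enough.

No, G is not 1-colorable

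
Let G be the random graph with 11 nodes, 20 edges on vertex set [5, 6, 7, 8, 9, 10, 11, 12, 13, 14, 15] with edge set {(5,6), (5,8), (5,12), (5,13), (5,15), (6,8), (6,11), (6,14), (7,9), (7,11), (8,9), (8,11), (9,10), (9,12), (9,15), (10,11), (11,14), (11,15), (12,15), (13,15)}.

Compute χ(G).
χ(G) = 3

Clique number ω(G) = 3 (lower bound: χ ≥ ω).
The clique on [5, 6, 8] has size 3, forcing χ ≥ 3, and the coloring below uses 3 colors, so χ(G) = 3.
A valid 3-coloring: color 1: [5, 9, 11]; color 2: [6, 7, 10, 15]; color 3: [8, 12, 13, 14].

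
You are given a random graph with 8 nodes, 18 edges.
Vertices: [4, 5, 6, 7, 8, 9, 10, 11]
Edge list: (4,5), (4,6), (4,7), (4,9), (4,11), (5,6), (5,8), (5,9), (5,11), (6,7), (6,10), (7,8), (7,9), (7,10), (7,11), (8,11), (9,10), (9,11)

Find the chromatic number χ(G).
Clique number ω(G) = 4 (lower bound: χ ≥ ω).
The clique on [4, 5, 9, 11] has size 4, forcing χ ≥ 4, and the coloring below uses 4 colors, so χ(G) = 4.
A valid 4-coloring: color 1: [5, 7]; color 2: [6, 8, 9]; color 3: [10, 11]; color 4: [4].

χ(G) = 4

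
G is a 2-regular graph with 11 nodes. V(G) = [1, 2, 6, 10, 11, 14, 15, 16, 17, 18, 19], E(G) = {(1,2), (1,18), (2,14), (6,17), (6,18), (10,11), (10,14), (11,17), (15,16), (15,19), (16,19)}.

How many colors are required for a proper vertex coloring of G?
χ(G) = 3

Clique number ω(G) = 3 (lower bound: χ ≥ ω).
The clique on [15, 16, 19] has size 3, forcing χ ≥ 3, and the coloring below uses 3 colors, so χ(G) = 3.
A valid 3-coloring: color 1: [1, 6, 11, 14, 16]; color 2: [2, 10, 17, 18, 19]; color 3: [15].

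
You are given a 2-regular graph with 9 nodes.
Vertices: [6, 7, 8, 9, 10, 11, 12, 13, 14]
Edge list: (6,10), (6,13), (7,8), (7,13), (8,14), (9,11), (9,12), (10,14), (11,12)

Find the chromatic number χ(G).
Clique number ω(G) = 3 (lower bound: χ ≥ ω).
The clique on [9, 11, 12] has size 3, forcing χ ≥ 3, and the coloring below uses 3 colors, so χ(G) = 3.
A valid 3-coloring: color 1: [8, 10, 11, 13]; color 2: [6, 7, 12, 14]; color 3: [9].

χ(G) = 3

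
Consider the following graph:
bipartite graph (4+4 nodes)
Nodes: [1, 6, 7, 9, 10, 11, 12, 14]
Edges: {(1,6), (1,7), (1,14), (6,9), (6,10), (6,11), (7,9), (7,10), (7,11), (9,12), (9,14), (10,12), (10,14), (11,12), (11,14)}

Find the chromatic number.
χ(G) = 2

Clique number ω(G) = 2 (lower bound: χ ≥ ω).
The graph is bipartite (no odd cycle), so 2 colors suffice: χ(G) = 2.
A valid 2-coloring: color 1: [1, 9, 10, 11]; color 2: [6, 7, 12, 14].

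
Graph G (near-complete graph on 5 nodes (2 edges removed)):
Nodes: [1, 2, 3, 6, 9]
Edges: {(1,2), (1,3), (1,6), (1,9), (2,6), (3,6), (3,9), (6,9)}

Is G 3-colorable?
No, G is not 3-colorable

The clique on vertices [1, 3, 6, 9] has size 4 > 3, so it alone needs 4 colors.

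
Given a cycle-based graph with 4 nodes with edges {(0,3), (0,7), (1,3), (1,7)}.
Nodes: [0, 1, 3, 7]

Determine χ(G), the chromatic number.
Clique number ω(G) = 2 (lower bound: χ ≥ ω).
The graph is bipartite (no odd cycle), so 2 colors suffice: χ(G) = 2.
A valid 2-coloring: color 1: [0, 1]; color 2: [3, 7].

χ(G) = 2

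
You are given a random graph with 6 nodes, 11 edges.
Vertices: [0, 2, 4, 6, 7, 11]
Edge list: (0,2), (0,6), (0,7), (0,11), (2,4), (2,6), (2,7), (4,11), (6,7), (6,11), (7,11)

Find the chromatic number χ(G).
χ(G) = 4

Clique number ω(G) = 4 (lower bound: χ ≥ ω).
The clique on [0, 2, 6, 7] has size 4, forcing χ ≥ 4, and the coloring below uses 4 colors, so χ(G) = 4.
A valid 4-coloring: color 1: [4, 6]; color 2: [2, 11]; color 3: [0]; color 4: [7].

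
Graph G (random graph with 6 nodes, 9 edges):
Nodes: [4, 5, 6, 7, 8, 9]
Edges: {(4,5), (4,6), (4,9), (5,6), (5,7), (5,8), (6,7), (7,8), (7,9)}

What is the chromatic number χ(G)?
χ(G) = 3

Clique number ω(G) = 3 (lower bound: χ ≥ ω).
The clique on [5, 7, 8] has size 3, forcing χ ≥ 3, and the coloring below uses 3 colors, so χ(G) = 3.
A valid 3-coloring: color 1: [5, 9]; color 2: [4, 7]; color 3: [6, 8].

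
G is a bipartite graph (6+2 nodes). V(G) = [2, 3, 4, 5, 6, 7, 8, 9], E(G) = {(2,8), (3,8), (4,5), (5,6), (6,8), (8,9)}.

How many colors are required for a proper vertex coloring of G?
χ(G) = 2

Clique number ω(G) = 2 (lower bound: χ ≥ ω).
The graph is bipartite (no odd cycle), so 2 colors suffice: χ(G) = 2.
A valid 2-coloring: color 1: [5, 7, 8]; color 2: [2, 3, 4, 6, 9].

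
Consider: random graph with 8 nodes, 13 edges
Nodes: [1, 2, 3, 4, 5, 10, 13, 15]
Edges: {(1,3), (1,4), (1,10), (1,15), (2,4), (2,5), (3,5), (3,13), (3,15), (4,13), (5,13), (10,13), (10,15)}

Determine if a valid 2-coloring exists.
No, G is not 2-colorable

The clique on vertices [1, 10, 15] has size 3 > 2, so it alone needs 3 colors.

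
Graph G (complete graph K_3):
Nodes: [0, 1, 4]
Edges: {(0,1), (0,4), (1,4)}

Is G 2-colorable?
No, G is not 2-colorable

The clique on vertices [0, 1, 4] has size 3 > 2, so it alone needs 3 colors.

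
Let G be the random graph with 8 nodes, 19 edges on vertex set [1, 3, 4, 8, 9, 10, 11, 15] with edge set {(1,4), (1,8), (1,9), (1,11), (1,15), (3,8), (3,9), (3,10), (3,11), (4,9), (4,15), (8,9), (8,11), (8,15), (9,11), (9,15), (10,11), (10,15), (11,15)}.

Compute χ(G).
χ(G) = 5

Clique number ω(G) = 5 (lower bound: χ ≥ ω).
The clique on [1, 8, 9, 11, 15] has size 5, forcing χ ≥ 5, and the coloring below uses 5 colors, so χ(G) = 5.
A valid 5-coloring: color 1: [4, 11]; color 2: [3, 15]; color 3: [9, 10]; color 4: [1]; color 5: [8].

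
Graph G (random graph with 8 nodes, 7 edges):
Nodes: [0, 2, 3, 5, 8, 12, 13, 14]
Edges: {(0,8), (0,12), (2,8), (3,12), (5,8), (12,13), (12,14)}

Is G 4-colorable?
Yes, G is 4-colorable

A valid 4-coloring: color 1: [8, 12]; color 2: [0, 2, 3, 5, 13, 14].
(χ(G) = 2 ≤ 4.)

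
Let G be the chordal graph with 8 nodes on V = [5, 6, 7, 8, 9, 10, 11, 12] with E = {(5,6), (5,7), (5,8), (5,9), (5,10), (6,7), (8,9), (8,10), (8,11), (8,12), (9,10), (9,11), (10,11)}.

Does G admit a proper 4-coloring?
Yes, G is 4-colorable

A valid 4-coloring: color 1: [5, 11, 12]; color 2: [7, 8]; color 3: [6, 10]; color 4: [9].
(χ(G) = 4 ≤ 4.)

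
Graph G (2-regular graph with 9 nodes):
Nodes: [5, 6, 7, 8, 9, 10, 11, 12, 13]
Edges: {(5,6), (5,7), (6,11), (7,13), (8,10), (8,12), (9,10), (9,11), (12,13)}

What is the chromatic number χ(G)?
χ(G) = 3

Clique number ω(G) = 2 (lower bound: χ ≥ ω).
Odd cycle [13, 7, 5, 6, 11, 9, 10, 8, 12] needs 3 colors (χ ≥ 3).
The coloring below uses 3 colors, so χ(G) = 3.
A valid 3-coloring: color 1: [5, 8, 9, 13]; color 2: [7, 10, 11, 12]; color 3: [6].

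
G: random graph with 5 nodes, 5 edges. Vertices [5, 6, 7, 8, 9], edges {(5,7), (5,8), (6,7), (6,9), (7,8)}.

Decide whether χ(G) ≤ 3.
Yes, G is 3-colorable

A valid 3-coloring: color 1: [7, 9]; color 2: [5, 6]; color 3: [8].
(χ(G) = 3 ≤ 3.)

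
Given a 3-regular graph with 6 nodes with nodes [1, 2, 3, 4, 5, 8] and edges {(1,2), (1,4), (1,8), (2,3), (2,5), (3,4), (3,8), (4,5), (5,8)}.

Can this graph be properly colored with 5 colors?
Yes, G is 5-colorable

A valid 5-coloring: color 1: [2, 4, 8]; color 2: [1, 3, 5].
(χ(G) = 2 ≤ 5.)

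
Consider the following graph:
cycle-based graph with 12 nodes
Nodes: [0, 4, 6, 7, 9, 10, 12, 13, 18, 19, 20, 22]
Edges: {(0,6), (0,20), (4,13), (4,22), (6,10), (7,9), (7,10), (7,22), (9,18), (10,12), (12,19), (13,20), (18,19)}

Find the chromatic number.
χ(G) = 2

Clique number ω(G) = 2 (lower bound: χ ≥ ω).
The graph is bipartite (no odd cycle), so 2 colors suffice: χ(G) = 2.
A valid 2-coloring: color 1: [4, 6, 7, 12, 18, 20]; color 2: [0, 9, 10, 13, 19, 22].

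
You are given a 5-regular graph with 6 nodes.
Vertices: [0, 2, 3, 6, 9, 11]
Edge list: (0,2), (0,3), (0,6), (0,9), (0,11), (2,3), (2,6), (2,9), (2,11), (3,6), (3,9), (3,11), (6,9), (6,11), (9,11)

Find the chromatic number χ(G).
Clique number ω(G) = 6 (lower bound: χ ≥ ω).
The clique on [0, 2, 3, 6, 9, 11] has size 6, forcing χ ≥ 6, and the coloring below uses 6 colors, so χ(G) = 6.
A valid 6-coloring: color 1: [3]; color 2: [9]; color 3: [11]; color 4: [2]; color 5: [6]; color 6: [0].

χ(G) = 6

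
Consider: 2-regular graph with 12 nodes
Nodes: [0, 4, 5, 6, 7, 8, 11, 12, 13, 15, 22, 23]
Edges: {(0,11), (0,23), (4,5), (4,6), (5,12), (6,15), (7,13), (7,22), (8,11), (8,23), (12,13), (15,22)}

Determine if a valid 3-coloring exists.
Yes, G is 3-colorable

A valid 3-coloring: color 1: [0, 4, 7, 8, 12, 15]; color 2: [5, 6, 11, 13, 22, 23].
(χ(G) = 2 ≤ 3.)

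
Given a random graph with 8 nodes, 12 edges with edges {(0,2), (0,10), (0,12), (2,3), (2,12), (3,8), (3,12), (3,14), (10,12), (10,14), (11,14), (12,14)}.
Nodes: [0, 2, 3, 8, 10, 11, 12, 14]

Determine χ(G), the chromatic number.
Clique number ω(G) = 3 (lower bound: χ ≥ ω).
Odd cycle [0, 10, 14, 3, 2] needs 3 colors (χ ≥ 3).
Vertex 12 is adjacent to every vertex of [0, 2, 3, 10, 14], which already need 3 colors among themselves, so 12 needs a new color (χ ≥ 4).
The coloring below uses 4 colors, so χ(G) = 4.
A valid 4-coloring: color 1: [8, 11, 12]; color 2: [3, 10]; color 3: [2, 14]; color 4: [0].

χ(G) = 4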